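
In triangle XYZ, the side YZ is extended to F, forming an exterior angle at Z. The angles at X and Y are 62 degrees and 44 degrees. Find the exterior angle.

The interior angle at Z is 180 - 62 - 44 = 74 degrees.
The exterior angle and interior angle at Z are supplementary:
Exterior angle = 180 - 74 = 106 degrees.

106 degrees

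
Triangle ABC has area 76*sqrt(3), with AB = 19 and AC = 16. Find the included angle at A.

sin(C) = 2 * 76*sqrt(3) / (19 * 16) = sqrt(3)/2, so C = arcsin(sqrt(3)/2) = 60°.
Since sin(180° - C) = sin(C), the obtuse angle 120° gives the same area, so C = 60° or C = 120°.

60° or 120°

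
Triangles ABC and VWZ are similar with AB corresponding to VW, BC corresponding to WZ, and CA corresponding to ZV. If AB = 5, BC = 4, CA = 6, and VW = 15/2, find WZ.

Similar triangles have proportional sides. Setting up the proportion:
VW / AB = WZ / BC
15/2 / 5 = WZ / 4
WZ = 4 * 15/2 / 5 = 6.

6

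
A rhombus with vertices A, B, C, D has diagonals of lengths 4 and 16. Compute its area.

Area = (4 * 16) / 2 = 64 / 2 = 32

32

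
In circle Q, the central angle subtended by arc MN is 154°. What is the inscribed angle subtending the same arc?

By the inscribed angle theorem, the inscribed angle is half the central angle.
Inscribed angle = 154° / 2 = 77°

77°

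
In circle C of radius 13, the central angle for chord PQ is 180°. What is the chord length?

Chord length = 2r sin(θ/2)
= 2 × 13 × sin(180°/2)
= 2 × 13 × sin(90°)
= 26

26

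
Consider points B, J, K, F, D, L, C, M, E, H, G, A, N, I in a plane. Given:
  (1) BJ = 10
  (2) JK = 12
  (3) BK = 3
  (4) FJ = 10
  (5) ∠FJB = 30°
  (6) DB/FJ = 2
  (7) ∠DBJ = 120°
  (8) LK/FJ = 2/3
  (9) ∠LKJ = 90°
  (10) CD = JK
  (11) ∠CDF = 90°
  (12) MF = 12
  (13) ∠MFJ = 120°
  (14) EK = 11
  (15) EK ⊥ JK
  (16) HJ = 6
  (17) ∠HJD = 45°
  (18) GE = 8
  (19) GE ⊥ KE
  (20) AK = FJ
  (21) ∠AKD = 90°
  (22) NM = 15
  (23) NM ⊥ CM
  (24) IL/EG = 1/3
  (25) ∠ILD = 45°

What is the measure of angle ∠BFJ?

Step 1: By the law of cosines on triangle FJB: FB² = 10² + 10² − 2·10·10·cos(30°) = 26.79, so FB ≈ 5.18.
Step 2: By the inverse law of cosines on triangle BFJ: cos(∠BFJ) = (5.18² + 10² − 10²) / (2·5.18·10) = 26.79/103.53 = 0.2588, so ∠BFJ = 75°.

Therefore, the measure of angle ∠BFJ = 75°.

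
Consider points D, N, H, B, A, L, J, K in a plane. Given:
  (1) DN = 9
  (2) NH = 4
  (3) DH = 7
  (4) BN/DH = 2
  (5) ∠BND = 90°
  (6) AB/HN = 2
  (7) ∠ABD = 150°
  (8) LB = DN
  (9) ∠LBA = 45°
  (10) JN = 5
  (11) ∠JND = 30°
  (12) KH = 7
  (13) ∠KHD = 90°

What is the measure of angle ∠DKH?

Step 1: By the law of cosines on triangle KHD: KD² = 7² + 7² − 2·7·7·cos(90°) = 98, so KD = 7·√2.
Step 2: By the inverse law of cosines on triangle DKH: cos(∠DKH) = ((7·√2)² + 7² − 7²) / (2·7·√2·7) = 98/138.59 = 0.7071, so ∠DKH = 45°.

Therefore, the measure of angle ∠DKH = 45°.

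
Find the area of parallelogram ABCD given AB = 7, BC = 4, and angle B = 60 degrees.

The area of a parallelogram equals the product of two adjacent sides times the sine of the included angle.
This is because the height equals 4 * sin(60°) = 2*sqrt(3).
Area = 7 * 2*sqrt(3) = 14*sqrt(3)

14*sqrt(3)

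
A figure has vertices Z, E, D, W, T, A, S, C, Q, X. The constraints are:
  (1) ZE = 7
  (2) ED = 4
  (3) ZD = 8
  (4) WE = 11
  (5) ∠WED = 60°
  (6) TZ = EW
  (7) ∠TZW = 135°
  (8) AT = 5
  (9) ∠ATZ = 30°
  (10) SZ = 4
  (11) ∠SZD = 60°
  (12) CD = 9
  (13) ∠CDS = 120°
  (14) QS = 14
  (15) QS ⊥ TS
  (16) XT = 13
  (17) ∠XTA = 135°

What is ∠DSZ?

Step 1: By the law of cosines on triangle SZD: SD² = 4² + 8² − 2·4·8·cos(60°) = 48, so SD = 4·√3.
Step 2: By the inverse law of cosines on triangle DSZ: cos(∠DSZ) = ((4·√3)² + 4² − 8²) / (2·4·√3·4) = 0/55.43 = 0, so ∠DSZ = 90°.

Therefore, the measure of angle ∠DSZ = 90°.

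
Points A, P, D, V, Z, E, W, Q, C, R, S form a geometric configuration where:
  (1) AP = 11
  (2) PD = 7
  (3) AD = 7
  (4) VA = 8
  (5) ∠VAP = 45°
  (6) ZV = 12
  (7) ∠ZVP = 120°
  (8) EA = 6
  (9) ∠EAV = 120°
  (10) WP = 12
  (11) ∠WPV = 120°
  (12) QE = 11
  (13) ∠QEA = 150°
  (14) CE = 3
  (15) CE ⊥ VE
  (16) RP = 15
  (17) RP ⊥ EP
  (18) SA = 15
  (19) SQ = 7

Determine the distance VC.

Step 1: By the law of cosines on triangle EAV: EV² = 6² + 8² − 2·6·8·cos(120°) = 148, so EV = 2·√37.
Step 2: By the law of cosines on triangle VEC: VC² = (2·√37)² + 3² − 2·2·√37·3·cos(90°) = 157, so VC = √157.

Therefore, the length of VC = √157.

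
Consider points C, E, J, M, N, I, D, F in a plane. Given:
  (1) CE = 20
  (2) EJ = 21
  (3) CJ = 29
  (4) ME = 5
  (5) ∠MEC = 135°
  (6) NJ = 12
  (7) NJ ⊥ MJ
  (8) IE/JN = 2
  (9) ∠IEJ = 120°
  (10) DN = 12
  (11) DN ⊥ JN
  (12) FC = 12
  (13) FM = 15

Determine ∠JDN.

Step 1: By the law of cosines on triangle DNJ: DJ² = 12² + 12² − 2·12·12·cos(90°) = 288, so DJ = 12·√2.
Step 2: By the inverse law of cosines on triangle JDN: cos(∠JDN) = ((12·√2)² + 12² − 12²) / (2·12·√2·12) = 288/407.29 = 0.7071, so ∠JDN = 45°.

Therefore, the measure of angle ∠JDN = 45°.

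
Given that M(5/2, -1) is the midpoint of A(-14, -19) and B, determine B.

Using the midpoint formula: M = ((x1 + x2)/2, (y1 + y2)/2)
We know M = (5/2, -1) and A = (-14, -19)
For x: 5/2 = (-14 + x2)/2, so x2 = 2*5/2 - -14 = 19
For y: -1 = (-19 + y2)/2, so y2 = 2*-1 - -19 = 17
B = (19, 17)

(19, 17)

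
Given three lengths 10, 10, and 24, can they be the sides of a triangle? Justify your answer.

No.
The triangle inequality is violated: 10 + 10 = 20 ≤ 24.
These lengths cannot form a triangle.

No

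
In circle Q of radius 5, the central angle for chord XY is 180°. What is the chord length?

Drop a perpendicular from the center to the chord, bisecting both the chord and the central angle.
Each half-chord = r sin(θ/2) = 5 sin(90°).
The full chord = 2 × 5 × sin(90°) = 10.

10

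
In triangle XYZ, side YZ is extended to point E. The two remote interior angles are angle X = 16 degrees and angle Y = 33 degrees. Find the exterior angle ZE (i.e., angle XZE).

The interior angle at Z is 180 - 16 - 33 = 131 degrees.
The exterior angle and interior angle at Z are supplementary:
Exterior angle = 180 - 131 = 49 degrees.

49 degrees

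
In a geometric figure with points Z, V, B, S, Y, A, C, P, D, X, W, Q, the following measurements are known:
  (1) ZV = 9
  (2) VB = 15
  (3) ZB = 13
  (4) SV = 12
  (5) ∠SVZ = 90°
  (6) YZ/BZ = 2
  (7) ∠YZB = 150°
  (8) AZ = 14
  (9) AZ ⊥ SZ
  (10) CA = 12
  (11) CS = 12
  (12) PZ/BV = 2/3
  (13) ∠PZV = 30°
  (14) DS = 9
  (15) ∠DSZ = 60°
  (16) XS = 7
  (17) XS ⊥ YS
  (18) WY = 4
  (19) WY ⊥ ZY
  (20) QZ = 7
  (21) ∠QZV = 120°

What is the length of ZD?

Step 1: By the law of cosines on triangle ZVS: ZS² = 9² + 12² − 2·9·12·cos(90°) = 225, so ZS = 15.
Step 2: By the law of cosines on triangle ZSD: ZD² = 15² + 9² − 2·15·9·cos(60°) = 171, so ZD = 3·√19.

Therefore, the length of ZD = 3·√19.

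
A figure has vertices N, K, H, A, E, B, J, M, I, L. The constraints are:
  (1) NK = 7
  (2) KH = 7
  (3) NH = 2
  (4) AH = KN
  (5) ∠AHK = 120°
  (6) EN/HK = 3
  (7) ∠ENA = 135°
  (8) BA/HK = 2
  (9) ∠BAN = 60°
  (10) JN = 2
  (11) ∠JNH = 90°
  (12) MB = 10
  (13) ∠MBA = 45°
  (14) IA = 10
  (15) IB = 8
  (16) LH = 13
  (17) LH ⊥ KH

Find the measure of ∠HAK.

From the given relations: AH = KN = 7.
Step 1: By the law of cosines on triangle AHK: AK² = 7² + 7² − 2·7·7·cos(120°) = 147, so AK = 7·√3.
Step 2: By the inverse law of cosines on triangle HAK: cos(∠HAK) = (7² + (7·√3)² − 7²) / (2·7·7·√3) = 147/169.74 = 0.866, so ∠HAK = 30°.

Therefore, the measure of angle ∠HAK = 30°.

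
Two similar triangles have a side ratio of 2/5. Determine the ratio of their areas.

The ratio of areas of similar triangles equals the square of the side ratio.
Side ratio = 2:5
Area ratio = (2/5)^2 = 4/25 = 4:25

4:25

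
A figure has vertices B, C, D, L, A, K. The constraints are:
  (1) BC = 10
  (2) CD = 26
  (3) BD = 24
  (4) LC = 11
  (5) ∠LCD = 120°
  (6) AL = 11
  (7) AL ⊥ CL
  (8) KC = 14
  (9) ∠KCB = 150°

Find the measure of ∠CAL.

Step 1: By the law of cosines on triangle ALC: AC² = 11² + 11² − 2·11·11·cos(90°) = 242, so AC = 11·√2.
Step 2: By the inverse law of cosines on triangle CAL: cos(∠CAL) = ((11·√2)² + 11² − 11²) / (2·11·√2·11) = 242/342.24 = 0.7071, so ∠CAL = 45°.

Therefore, the measure of angle ∠CAL = 45°.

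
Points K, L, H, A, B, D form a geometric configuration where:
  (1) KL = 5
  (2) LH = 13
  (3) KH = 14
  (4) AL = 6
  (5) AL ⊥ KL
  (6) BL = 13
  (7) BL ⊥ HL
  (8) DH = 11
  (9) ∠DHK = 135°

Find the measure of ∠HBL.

Step 1: By the law of cosines on triangle BLH: BH² = 13² + 13² − 2·13·13·cos(90°) = 338, so BH = 13·√2.
Step 2: By the inverse law of cosines on triangle HBL: cos(∠HBL) = ((13·√2)² + 13² − 13²) / (2·13·√2·13) = 338/478 = 0.7071, so ∠HBL = 45°.

Therefore, the measure of angle ∠HBL = 45°.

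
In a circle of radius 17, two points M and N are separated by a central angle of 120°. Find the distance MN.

Chord = 2(17) sin(60°) = 17*sqrt(3)

17*sqrt(3)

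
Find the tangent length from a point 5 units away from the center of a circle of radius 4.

Let T be the point of tangency. Then OT ⊥ AT (radius ⊥ tangent).
In right triangle OTA: OA² = OT² + AT²
5² = 4² + AT²
AT² = 9, AT = 3

3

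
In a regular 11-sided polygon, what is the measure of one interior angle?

Each interior angle of a regular n-gon is (n - 2) * 180 / n.
For n = 11: (11 - 2) * 180 / 11 = 1620/11 = 1620/11 degrees.

1620/11 degrees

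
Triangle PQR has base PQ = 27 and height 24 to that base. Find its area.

Area = (1/2) * base * height
Area = (1/2) * 27 * 24
Area = 324

324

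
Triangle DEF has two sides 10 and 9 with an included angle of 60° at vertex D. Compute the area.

Area = (1/2) * DE * DF * sin(D)
Area = (1/2) * 10 * 9 * sin(60°)
Area = (1/2) * 10 * 9 * sqrt(3)/2
Area = 45*sqrt(3)/2

45*sqrt(3)/2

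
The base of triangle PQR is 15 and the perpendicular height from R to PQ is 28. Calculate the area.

Area = (1/2) * base * height
Area = (1/2) * 15 * 28
Area = 210

210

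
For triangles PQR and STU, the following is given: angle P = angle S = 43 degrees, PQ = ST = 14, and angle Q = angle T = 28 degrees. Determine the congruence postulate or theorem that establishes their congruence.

The given information provides:
angle P = angle S = 43 degrees, PQ = ST = 14, and angle Q = angle T = 28 degrees
This matches the ASA congruence theorem.
Two pairs of corresponding angles and the included side are equal (Angle-Side-Angle).

ASA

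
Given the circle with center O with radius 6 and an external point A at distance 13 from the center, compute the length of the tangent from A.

Let T be the point of tangency. Then OT ⊥ AT (radius ⊥ tangent).
In right triangle OTA: OA² = OT² + AT²
13² = 6² + AT²
AT² = 133, AT = sqrt(133)

sqrt(133)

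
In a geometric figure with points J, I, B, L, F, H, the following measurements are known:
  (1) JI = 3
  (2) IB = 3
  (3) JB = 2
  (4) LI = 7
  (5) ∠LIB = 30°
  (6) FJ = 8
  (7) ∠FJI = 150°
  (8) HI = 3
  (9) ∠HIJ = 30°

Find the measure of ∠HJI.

Step 1: By the law of cosines on triangle JIH: JH² = 3² + 3² − 2·3·3·cos(30°) = 2.41, so JH ≈ 1.55.
Step 2: By the inverse law of cosines on triangle HJI: cos(∠HJI) = (1.55² + 3² − 3²) / (2·1.55·3) = 2.41/9.32 = 0.2588, so ∠HJI = 75°.

Therefore, the measure of angle ∠HJI = 75°.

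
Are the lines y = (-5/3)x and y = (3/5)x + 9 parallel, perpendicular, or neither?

Slope of line 1: m1 = -5/3
Slope of line 2: m2 = 3/5
m1 * m2 = (-5/3) * (3/5) = -1 = -1, so the lines are perpendicular.

Perpendicular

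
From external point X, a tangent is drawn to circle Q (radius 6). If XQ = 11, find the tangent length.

Let T be the point of tangency. Then QT ⊥ XT (radius ⊥ tangent).
In right triangle QTX: QX² = QT² + XT²
11² = 6² + XT²
XT² = 85, XT = sqrt(85)

sqrt(85)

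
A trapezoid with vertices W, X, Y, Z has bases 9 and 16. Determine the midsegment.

The midsegment of a trapezoid = (base1 + base2) / 2
midsegment = (9 + 16) / 2
midsegment = 25 / 2
midsegment = 25/2

25/2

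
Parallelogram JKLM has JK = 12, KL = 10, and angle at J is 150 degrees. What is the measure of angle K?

Opposite sides of a parallelogram are parallel, so consecutive angles form co-interior angles on a transversal.
Co-interior angles sum to 180°, giving angle K = 180 - 150 = 30 degrees.

30 degrees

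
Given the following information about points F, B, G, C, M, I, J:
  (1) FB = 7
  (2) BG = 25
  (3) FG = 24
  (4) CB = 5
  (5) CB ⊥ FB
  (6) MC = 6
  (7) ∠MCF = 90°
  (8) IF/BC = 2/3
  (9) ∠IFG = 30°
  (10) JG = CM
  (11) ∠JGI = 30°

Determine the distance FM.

Step 1: By the law of cosines on triangle FBC: FC² = 7² + 5² − 2·7·5·cos(90°) = 74, so FC = √74.
Step 2: By the law of cosines on triangle FCM: FM² = √74² + 6² − 2·√74·6·cos(90°) = 110, so FM = √110.

Therefore, the length of FM = √110.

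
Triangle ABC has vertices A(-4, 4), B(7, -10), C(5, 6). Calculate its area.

Shoelace: Area = (1/2)|-4(-10-6) + 7(6-4) + 5(4--10)| = (1/2)(148) = 74

74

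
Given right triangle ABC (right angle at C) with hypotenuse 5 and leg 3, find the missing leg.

Rearranging the Pythagorean theorem to solve for the unknown leg:
leg^2 = hypotenuse^2 - known_leg^2 = 25 - 9 = 16
leg = sqrt(16) = 4.

4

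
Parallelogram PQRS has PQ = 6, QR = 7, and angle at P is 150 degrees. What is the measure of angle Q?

Consecutive angles are supplementary: angle Q = 180 - 150 = 30 degrees.

30 degrees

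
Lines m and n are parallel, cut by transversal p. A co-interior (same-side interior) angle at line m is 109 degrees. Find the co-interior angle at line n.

Co-interior (same-side interior) angles are between the parallel lines on the same side of the transversal.
Unlike corresponding or alternate interior angles, they are supplementary rather than equal.
So the angle = 180 - 109 = 71 degrees.

71 degrees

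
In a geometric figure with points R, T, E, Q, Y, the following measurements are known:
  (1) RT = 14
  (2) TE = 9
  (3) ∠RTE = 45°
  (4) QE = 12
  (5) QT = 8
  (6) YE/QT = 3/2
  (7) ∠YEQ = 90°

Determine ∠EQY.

From the given relations: YE = 3/2·QT = 3/2·8 = 12.
Step 1: By the law of cosines on triangle QEY: QY² = 12² + 12² − 2·12·12·cos(90°) = 288, so QY = 12·√2.
Step 2: By the inverse law of cosines on triangle EQY: cos(∠EQY) = (12² + (12·√2)² − 12²) / (2·12·12·√2) = 288/407.29 = 0.7071, so ∠EQY = 45°.

Therefore, the measure of angle ∠EQY = 45°.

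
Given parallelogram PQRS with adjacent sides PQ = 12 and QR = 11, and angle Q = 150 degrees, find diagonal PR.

Using the law of cosines:
d^2 = 12^2 + 11^2 - 2(12)(11)cos(150 degrees)
d^2 = 144 + 121 - 264*-sqrt(3)/2
d^2 = 132*sqrt(3) + 265
d = sqrt(132*sqrt(3) + 265)

sqrt(132*sqrt(3) + 265)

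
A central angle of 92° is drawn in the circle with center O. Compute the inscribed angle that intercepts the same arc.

Inscribed angle = 92° / 2 = 46° (inscribed angle theorem).

46°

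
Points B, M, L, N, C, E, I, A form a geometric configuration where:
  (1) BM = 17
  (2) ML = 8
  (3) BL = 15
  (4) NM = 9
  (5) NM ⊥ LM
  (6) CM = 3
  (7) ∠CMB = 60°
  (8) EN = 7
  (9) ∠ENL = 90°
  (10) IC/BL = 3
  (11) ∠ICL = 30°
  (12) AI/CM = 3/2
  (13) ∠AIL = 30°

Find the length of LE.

Step 1: By the law of cosines on triangle LMN: LN² = 8² + 9² − 2·8·9·cos(90°) = 145, so LN = √145.
Step 2: By the law of cosines on triangle LNE: LE² = √145² + 7² − 2·√145·7·cos(90°) = 194, so LE = √194.

Therefore, the length of LE = √194.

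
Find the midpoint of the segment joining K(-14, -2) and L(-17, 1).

The midpoint is the average of the coordinates:
x: (-14 + -17)/2 = -31/2
y: (-2 + 1)/2 = -1/2
Midpoint = (-31/2, -1/2)

(-31/2, -1/2)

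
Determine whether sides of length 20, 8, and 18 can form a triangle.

Check all three triangle inequalities:
20 + 8 = 28 > 18 ✓
20 + 18 = 38 > 8 ✓
8 + 18 = 26 > 20 ✓
All conditions hold, so these sides form a valid triangle.

Yes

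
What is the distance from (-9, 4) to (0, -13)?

The horizontal distance is |0 - -9| = 9 and the vertical distance is |-13 - 4| = 17.
By the Pythagorean theorem, d = sqrt(9^2 + 17^2) = sqrt(370).

sqrt(370)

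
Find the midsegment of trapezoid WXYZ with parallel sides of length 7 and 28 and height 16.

The midsegment (median) of a trapezoid connects the midpoints of the non-parallel sides.
Its length is the average of the two bases: (7 + 28) / 2 = 35/2.

35/2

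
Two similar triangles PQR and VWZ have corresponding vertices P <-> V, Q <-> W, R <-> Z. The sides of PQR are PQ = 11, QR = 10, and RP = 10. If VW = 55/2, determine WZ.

k = 55/2/11 = 5/2. WZ = 5/2 * 10 = 25.

25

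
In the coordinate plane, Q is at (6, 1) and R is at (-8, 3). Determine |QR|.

The horizontal distance is |-8 - 6| = 14 and the vertical distance is |3 - 1| = 2.
By the Pythagorean theorem, d = sqrt(14^2 + 2^2) = sqrt(200) = 10*sqrt(2).

10*sqrt(2)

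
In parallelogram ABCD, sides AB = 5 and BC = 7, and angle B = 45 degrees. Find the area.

Area = 5 * 7 * sin(45°) = 35 * sqrt(2)/2 = 35*sqrt(2)/2

35*sqrt(2)/2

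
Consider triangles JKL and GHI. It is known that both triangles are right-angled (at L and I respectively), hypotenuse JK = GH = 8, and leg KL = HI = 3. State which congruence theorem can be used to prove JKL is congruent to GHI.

The given information provides:
both triangles are right-angled (at L and I respectively), hypotenuse JK = GH = 8, and leg KL = HI = 3
This matches the HL congruence theorem.
The hypotenuse and one leg of two right triangles are equal (Hypotenuse-Leg).

HL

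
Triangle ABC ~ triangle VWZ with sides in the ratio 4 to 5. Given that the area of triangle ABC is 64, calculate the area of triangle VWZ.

The ratio of areas of similar triangles = (side ratio)^2.
Side ratio = 4:5, so area ratio = 16:25.
Area of VWZ / Area of ABC = 25/16
Area of VWZ = 64 * 25/16 = 100

100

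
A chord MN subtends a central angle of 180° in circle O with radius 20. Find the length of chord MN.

Chord length = 2r sin(θ/2)
= 2 × 20 × sin(180°/2)
= 2 × 20 × sin(90°)
= 40

40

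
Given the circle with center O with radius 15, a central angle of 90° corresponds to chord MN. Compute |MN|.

Chord length = 2r sin(θ/2)
= 2 × 15 × sin(90°/2)
= 2 × 15 × sin(45°)
= 15*sqrt(2)

15*sqrt(2)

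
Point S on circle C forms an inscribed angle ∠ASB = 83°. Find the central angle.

The inscribed angle theorem states that a central angle is always twice any inscribed angle that subtends the same arc.
Since the inscribed angle is 83°, the central angle = 2 × 83° = 166°.

166°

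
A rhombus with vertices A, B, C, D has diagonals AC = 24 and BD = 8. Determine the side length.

Half-diagonals are 12 and 4. side = sqrt(12^2 + 4^2) = sqrt(160) = 4*sqrt(10)

4*sqrt(10)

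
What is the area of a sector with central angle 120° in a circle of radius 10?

The full circle has area πr² = π(10)² = 100*pi.
The sector covers 120° out of 360°, a fraction of 1/3.
Sector area = 100*pi × 1/3 = 100*pi/3.

100*pi/3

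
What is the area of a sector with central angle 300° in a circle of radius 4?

Sector area = π(4²)(5/6) = 40*pi/3

40*pi/3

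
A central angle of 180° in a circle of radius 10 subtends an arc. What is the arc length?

The full circumference is 2πr = 2π(10) = 20*pi.
The arc spans 180° out of 360°, which is a fraction of 1/2.
Arc length = 20*pi × 1/2 = 10*pi.

10*pi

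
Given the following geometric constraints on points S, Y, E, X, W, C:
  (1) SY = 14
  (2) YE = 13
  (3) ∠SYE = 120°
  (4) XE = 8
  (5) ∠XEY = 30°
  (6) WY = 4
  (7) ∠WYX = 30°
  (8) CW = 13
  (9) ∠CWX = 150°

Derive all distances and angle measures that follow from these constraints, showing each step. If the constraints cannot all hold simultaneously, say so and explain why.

The constraints are consistent.

Step 1: From SY = 14, YE = 13, and ∠SYE = 120°, by the law of cosines:
  SE² = SY² + YE² - 2·SY·YE·cos(120°) = 196 + 169 + 182 = 547
  SE ≈ 23.39

Step 2: From YE = 13, EX = 8, and ∠YEX = 30°, by the law of cosines:
  YX² = YE² + EX² - 2·YE·EX·cos(30°) = 169 + 64 - 180.1 = 52.87
  YX ≈ 7.27

Step 3: From XY = 7.27, YW = 4, and ∠XYW = 30°, by the law of cosines:
  XW² = XY² + YW² - 2·XY·YW·cos(30°) = 52.87 + 16 - 50.37 = 18.49
  XW ≈ 4.3

Step 4: From SE = 23.39, SY = 14, EY = 13, by the inverse law of cosines:
  cos(∠ESY) = (SE² + SY² - EY²) / (2·SE·SY)
  ∠ESY = 28.78°

Step 5: From YE = 13, YX = 7.27, EX = 8, by the inverse law of cosines:
  cos(∠EYX) = (YE² + YX² - EX²) / (2·YE·YX)
  ∠EYX = 33.38°

Step 6: From ES = 23.39, EY = 13, SY = 14, by the inverse law of cosines:
  cos(∠SEY) = (ES² + EY² - SY²) / (2·ES·EY)
  ∠SEY = 31.22°

Step 7: From XE = 8, XY = 7.27, EY = 13, by the inverse law of cosines:
  cos(∠EXY) = (XE² + XY² - EY²) / (2·XE·XY)
  ∠EXY = 116.62°

Step 8: From XW = 4.3, WC = 13, and ∠XWC = 150°, by the law of cosines:
  XC² = XW² + WC² - 2·XW·WC·cos(150°) = 18.49 + 169 + 96.83 = 284.3
  XC ≈ 16.86

Step 9: From XW = 4.3, XY = 7.27, WY = 4, by the inverse law of cosines:
  cos(∠WXY) = (XW² + XY² - WY²) / (2·XW·XY)
  ∠WXY = 27.72°

Step 10: From WX = 4.3, WY = 4, XY = 7.27, by the inverse law of cosines:
  cos(∠XWY) = (WX² + WY² - XY²) / (2·WX·WY)
  ∠XWY = 122.28°

Step 11: From XC = 16.86, XW = 4.3, CW = 13, by the inverse law of cosines:
  cos(∠CXW) = (XC² + XW² - CW²) / (2·XC·XW)
  ∠CXW = 22.67°

Step 12: From CW = 13, CX = 16.86, WX = 4.3, by the inverse law of cosines:
  cos(∠WCX) = (CW² + CX² - WX²) / (2·CW·CX)
  ∠WCX = 7.33°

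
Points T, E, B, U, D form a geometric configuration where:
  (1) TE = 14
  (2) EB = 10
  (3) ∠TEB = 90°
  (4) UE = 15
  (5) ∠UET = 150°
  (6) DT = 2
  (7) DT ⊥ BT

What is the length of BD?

Step 1: By the law of cosines on triangle BET: BT² = 10² + 14² − 2·10·14·cos(90°) = 296, so BT = 2·√74.
Step 2: By the law of cosines on triangle BTD: BD² = (2·√74)² + 2² − 2·2·√74·2·cos(90°) = 300, so BD = 10·√3.

Therefore, the length of BD = 10·√3.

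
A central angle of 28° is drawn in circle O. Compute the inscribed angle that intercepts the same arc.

Inscribed angle = 28° / 2 = 14° (inscribed angle theorem).

14°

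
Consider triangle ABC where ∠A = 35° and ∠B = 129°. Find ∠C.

The interior angles sum to 180°: angle C = 180 - 35 - 129 = 16°.
The triangle is obtuse (angles 35°, 129°, 16°).

16 degrees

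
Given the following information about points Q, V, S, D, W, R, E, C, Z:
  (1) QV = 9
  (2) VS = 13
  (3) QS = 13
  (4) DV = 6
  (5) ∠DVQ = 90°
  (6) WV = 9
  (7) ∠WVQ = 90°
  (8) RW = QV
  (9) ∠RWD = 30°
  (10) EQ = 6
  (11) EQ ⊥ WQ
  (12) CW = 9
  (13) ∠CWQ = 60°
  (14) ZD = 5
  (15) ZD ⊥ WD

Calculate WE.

Step 1: By the law of cosines on triangle QVW: QW² = 9² + 9² − 2·9·9·cos(90°) = 162, so QW = 9·√2.
Step 2: By the law of cosines on triangle WQE: WE² = (9·√2)² + 6² − 2·9·√2·6·cos(90°) = 198, so WE = 3·√22.

Therefore, the length of WE = 3·√22.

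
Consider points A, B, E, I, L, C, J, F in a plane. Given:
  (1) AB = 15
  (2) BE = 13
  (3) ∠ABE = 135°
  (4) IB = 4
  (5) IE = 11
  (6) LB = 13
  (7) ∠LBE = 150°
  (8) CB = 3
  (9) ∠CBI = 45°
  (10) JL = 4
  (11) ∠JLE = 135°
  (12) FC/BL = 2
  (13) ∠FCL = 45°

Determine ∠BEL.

Step 1: By the law of cosines on triangle EBL: EL² = 13² + 13² − 2·13·13·cos(150°) = 630.72, so EL ≈ 25.11.
Step 2: By the inverse law of cosines on triangle BEL: cos(∠BEL) = (13² + 25.11² − 13²) / (2·13·25.11) = 630.72/652.97 = 0.9659, so ∠BEL = 15°.

Therefore, the measure of angle ∠BEL = 15°.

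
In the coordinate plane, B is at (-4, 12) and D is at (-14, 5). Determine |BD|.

The horizontal distance is |-14 - -4| = 10 and the vertical distance is |5 - 12| = 7.
By the Pythagorean theorem, d = sqrt(10^2 + 7^2) = sqrt(149).

sqrt(149)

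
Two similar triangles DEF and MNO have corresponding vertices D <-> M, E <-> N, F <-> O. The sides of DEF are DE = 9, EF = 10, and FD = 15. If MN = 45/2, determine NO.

Since the triangles are similar, the ratio of corresponding sides is constant.
Scale factor k = MN / DE = 45/2 / 9 = 5/2
NO = k * EF = 5/2 * 10 = 25

25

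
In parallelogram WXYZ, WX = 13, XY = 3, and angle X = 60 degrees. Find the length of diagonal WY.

The diagonal of a parallelogram can be found by treating two adjacent sides and the diagonal as a triangle.
Applying the law of cosines with sides 13, 3 and included angle 60°:
d^2 = 169 + 9 - 78*cos(60°) = 139
d = sqrt(139)

sqrt(139)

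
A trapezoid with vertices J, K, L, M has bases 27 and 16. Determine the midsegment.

The midsegment (median) of a trapezoid connects the midpoints of the non-parallel sides.
Its length is the average of the two bases: (27 + 16) / 2 = 43/2.

43/2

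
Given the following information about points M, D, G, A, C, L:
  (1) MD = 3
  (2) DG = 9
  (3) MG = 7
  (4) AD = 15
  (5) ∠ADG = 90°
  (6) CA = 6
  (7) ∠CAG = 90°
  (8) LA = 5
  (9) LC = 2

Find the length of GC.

Step 1: By the law of cosines on triangle GDA: GA² = 9² + 15² − 2·9·15·cos(90°) = 306, so GA = 3·√34.
Step 2: By the law of cosines on triangle GAC: GC² = (3·√34)² + 6² − 2·3·√34·6·cos(90°) = 342, so GC = 3·√38.

Therefore, the length of GC = 3·√38.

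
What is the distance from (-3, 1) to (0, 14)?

d = sqrt((3)^2 + (13)^2) = sqrt(178)

sqrt(178)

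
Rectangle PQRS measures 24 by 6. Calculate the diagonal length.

Using the Pythagorean theorem:
d² = 24² + 6² = 576 + 36 = 612
d = sqrt(612) = 6*sqrt(17)

6*sqrt(17)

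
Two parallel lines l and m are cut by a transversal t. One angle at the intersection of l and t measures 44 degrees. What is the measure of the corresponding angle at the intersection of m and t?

When a transversal crosses parallel lines, angles in the same position at each intersection are called corresponding angles.
These are always equal, so the answer is 44 degrees.

44 degrees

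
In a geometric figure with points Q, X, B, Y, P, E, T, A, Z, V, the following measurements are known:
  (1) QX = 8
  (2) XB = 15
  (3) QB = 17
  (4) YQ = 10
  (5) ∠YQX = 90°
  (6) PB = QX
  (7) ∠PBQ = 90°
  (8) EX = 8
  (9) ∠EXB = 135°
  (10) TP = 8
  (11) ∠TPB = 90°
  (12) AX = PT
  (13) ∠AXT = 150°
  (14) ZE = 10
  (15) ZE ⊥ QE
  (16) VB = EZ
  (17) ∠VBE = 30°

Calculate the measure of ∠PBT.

From the given relations: PB = QX = 8.
Step 1: By the law of cosines on triangle BPT: BT² = 8² + 8² − 2·8·8·cos(90°) = 128, so BT = 8·√2.
Step 2: By the inverse law of cosines on triangle PBT: cos(∠PBT) = (8² + (8·√2)² − 8²) / (2·8·8·√2) = 128/181.02 = 0.7071, so ∠PBT = 45°.

Therefore, the measure of angle ∠PBT = 45°.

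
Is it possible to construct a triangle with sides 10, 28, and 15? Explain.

Check the triangle inequality: 10 + 15 = 25 ≤ 28.
Since the sum of two sides does not exceed the third, no triangle can be formed.

No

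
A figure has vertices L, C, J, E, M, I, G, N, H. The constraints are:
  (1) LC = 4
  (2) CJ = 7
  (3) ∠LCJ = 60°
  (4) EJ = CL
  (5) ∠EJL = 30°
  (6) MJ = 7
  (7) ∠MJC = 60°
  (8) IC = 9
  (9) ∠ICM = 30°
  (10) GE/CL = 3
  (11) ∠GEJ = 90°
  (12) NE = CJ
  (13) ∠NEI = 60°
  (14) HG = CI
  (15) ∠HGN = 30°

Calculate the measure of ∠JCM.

Step 1: By the law of cosines on triangle CJM: CM² = 7² + 7² − 2·7·7·cos(60°) = 49, so CM = 7.
Step 2: By the inverse law of cosines on triangle JCM: cos(∠JCM) = (7² + 7² − 7²) / (2·7·7) = 49/98 = 0.5, so ∠JCM = 60°.

Therefore, the measure of angle ∠JCM = 60°.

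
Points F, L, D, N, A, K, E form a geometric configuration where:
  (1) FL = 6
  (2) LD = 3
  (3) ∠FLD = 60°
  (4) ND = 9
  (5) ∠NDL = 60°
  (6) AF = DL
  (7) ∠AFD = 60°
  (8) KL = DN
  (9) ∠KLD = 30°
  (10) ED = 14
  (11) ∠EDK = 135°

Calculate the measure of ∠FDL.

Step 1: By the law of cosines on triangle DLF: DF² = 3² + 6² − 2·3·6·cos(60°) = 27, so DF = 3·√3.
Step 2: By the inverse law of cosines on triangle FDL: cos(∠FDL) = ((3·√3)² + 3² − 6²) / (2·3·√3·3) = 0/31.18 = 0, so ∠FDL = 90°.

Therefore, the measure of angle ∠FDL = 90°.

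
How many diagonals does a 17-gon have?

Each of the 17 vertices connects to 14 non-adjacent vertices via diagonals.
Total connections = 17 × 14 = 238, but each diagonal is counted twice.
Number of diagonals = 238 / 2 = 119.

119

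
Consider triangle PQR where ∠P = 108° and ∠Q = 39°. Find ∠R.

angle R = 180 - 108 - 39 = 33 degrees.

33 degrees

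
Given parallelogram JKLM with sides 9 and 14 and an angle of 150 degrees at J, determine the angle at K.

Consecutive angles are supplementary: angle K = 180 - 150 = 30 degrees.

30 degrees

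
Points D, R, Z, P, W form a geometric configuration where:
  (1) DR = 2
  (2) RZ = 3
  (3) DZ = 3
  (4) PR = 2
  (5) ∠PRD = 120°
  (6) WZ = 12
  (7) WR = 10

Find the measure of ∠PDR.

Step 1: By the law of cosines on triangle DRP: DP² = 2² + 2² − 2·2·2·cos(120°) = 12, so DP = 2·√3.
Step 2: By the inverse law of cosines on triangle PDR: cos(∠PDR) = ((2·√3)² + 2² − 2²) / (2·2·√3·2) = 12/13.86 = 0.866, so ∠PDR = 30°.

Therefore, the measure of angle ∠PDR = 30°.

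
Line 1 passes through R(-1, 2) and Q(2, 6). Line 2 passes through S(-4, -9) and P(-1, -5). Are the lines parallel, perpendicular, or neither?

Slope of line 1: m1 = (6 - 2)/(2 - -1) = 4/3 = 4/3
Slope of line 2: m2 = (-5 - -9)/(-1 - -4) = 4/3 = 4/3
m1 = m2, so the lines are parallel.

Parallel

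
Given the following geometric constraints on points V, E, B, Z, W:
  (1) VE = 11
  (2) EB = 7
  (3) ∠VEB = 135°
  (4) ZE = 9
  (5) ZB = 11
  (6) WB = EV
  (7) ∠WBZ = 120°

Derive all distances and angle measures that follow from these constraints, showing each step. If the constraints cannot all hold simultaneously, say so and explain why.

The constraints are consistent.

From the given relations:
  WB = EV = 11

Step 1: From VE = 11, EB = 7, and ∠VEB = 135°, by the law of cosines:
  VB² = VE² + EB² - 2·VE·EB·cos(135°) = 121 + 49 + 108.9 = 278.9
  VB ≈ 16.7

Step 2: From ZB = 11, BW = 11, and ∠ZBW = 120°, by the law of cosines:
  ZW² = ZB² + BW² - 2·ZB·BW·cos(120°) = 121 + 121 + 121 = 363
  ZW = 11·√3

Step 3: From EB = 7, EZ = 9, BZ = 11, by the inverse law of cosines:
  cos(∠BEZ) = (EB² + EZ² - BZ²) / (2·EB·EZ)
  ∠BEZ = 85.9°

Step 4: From BE = 7, BZ = 11, EZ = 9, by the inverse law of cosines:
  cos(∠EBZ) = (BE² + BZ² - EZ²) / (2·BE·BZ)
  ∠EBZ = 54.7°

Step 5: From ZB = 11, ZE = 9, BE = 7, by the inverse law of cosines:
  cos(∠BZE) = (ZB² + ZE² - BE²) / (2·ZB·ZE)
  ∠BZE = 39.4°

Step 6: From VB = 16.7, VE = 11, BE = 7, by the inverse law of cosines:
  cos(∠BVE) = (VB² + VE² - BE²) / (2·VB·VE)
  ∠BVE = 17.24°

Step 7: From BE = 7, BV = 16.7, EV = 11, by the inverse law of cosines:
  cos(∠EBV) = (BE² + BV² - EV²) / (2·BE·BV)
  ∠EBV = 27.76°

Step 8: From ZB = 11, ZW = 11·√3, BW = 11, by the inverse law of cosines:
  cos(∠BZW) = (ZB² + ZW² - BW²) / (2·ZB·ZW)
  ∠BZW = 30°

Step 9: From WB = 11, WZ = 11·√3, BZ = 11, by the inverse law of cosines:
  cos(∠BWZ) = (WB² + WZ² - BZ²) / (2·WB·WZ)
  ∠BWZ = 30°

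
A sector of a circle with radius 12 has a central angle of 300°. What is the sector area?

Sector area = π(12²)(5/6) = 120*pi

120*pi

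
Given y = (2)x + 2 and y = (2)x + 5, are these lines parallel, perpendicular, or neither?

Slope of line 1: m1 = 2
Slope of line 2: m2 = 2
Two lines are parallel if and only if they have equal slopes (or both are vertical).
Here m1 = m2 = 2, confirming the lines are parallel.

Parallel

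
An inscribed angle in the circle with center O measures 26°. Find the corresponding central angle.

By the inscribed angle theorem, the central angle is twice the inscribed angle.
Central angle = 2 × 26° = 52°

52°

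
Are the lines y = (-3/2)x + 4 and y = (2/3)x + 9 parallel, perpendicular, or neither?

Slope of line 1: m1 = -3/2
Slope of line 2: m2 = 2/3
m1 * m2 = (-3/2) * (2/3) = -1 = -1, so the lines are perpendicular.

Perpendicular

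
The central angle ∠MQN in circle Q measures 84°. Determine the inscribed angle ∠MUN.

An inscribed angle intercepts an arc from a point on the circle, while the central angle intercepts the same arc from the center.
The inscribed angle is always half the central angle: 84° / 2 = 42°.

42°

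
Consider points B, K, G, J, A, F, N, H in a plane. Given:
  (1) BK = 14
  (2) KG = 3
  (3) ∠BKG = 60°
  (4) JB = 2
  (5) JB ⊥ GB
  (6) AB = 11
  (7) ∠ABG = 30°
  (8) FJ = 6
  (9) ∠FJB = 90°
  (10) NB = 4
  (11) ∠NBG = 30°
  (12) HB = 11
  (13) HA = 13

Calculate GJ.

Step 1: By the law of cosines on triangle BKG: BG² = 14² + 3² − 2·14·3·cos(60°) = 163, so BG = √163.
Step 2: By the law of cosines on triangle GBJ: GJ² = √163² + 2² − 2·√163·2·cos(90°) = 167, so GJ = √167.

Therefore, the length of GJ = √167.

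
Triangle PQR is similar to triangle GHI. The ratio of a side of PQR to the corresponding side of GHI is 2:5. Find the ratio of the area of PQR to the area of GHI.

The ratio of areas of similar triangles equals the square of the side ratio.
Side ratio = 2:5
Area ratio = (2/5)^2 = 4/25 = 4:25

4:25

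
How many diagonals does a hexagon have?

Each of the 6 vertices connects to 3 non-adjacent vertices via diagonals.
Total connections = 6 × 3 = 18, but each diagonal is counted twice.
Number of diagonals = 18 / 2 = 9.

9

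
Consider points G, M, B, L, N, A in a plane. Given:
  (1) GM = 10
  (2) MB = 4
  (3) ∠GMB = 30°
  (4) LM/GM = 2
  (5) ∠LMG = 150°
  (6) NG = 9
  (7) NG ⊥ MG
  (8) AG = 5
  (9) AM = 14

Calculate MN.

Step 1: By the law of cosines on triangle MGN: MN² = 10² + 9² − 2·10·9·cos(90°) = 181, so MN = √181.

Therefore, the length of MN = √181.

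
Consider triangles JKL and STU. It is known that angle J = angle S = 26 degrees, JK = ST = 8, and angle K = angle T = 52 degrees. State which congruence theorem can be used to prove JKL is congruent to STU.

The given information provides:
angle J = angle S = 26 degrees, JK = ST = 8, and angle K = angle T = 52 degrees
This matches the ASA congruence theorem.
Two pairs of corresponding angles and the included side are equal (Angle-Side-Angle).

ASA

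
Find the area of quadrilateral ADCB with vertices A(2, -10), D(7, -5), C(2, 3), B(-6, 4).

The Shoelace formula works by pairing each vertex with the next (cycling back to the first).
For each pair, compute x_i*y_(i+1) - x_(i+1)*y_i:
  (2*-5 - 7*-10) = 60
  (7*3 - 2*-5) = 31
  (2*4 - -6*3) = 26
  (-6*-10 - 2*4) = 52
Taking half the absolute value of the total: Area = (1/2)(169) = 169/2.

169/2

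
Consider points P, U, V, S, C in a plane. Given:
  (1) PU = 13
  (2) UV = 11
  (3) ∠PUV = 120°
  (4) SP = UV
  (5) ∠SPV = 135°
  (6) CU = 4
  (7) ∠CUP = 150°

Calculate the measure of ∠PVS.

From the given relations: SP = UV = 11.
Step 1: By the law of cosines on triangle VUP: VP² = 11² + 13² − 2·11·13·cos(120°) = 433, so VP ≈ 20.81.
Step 2: By the law of cosines on triangle VPS: VS² = 20.81² + 11² − 2·20.81·11·cos(135°) = 877.71, so VS ≈ 29.63.
Step 3: By the inverse law of cosines on triangle PVS: cos(∠PVS) = (20.81² + 29.63² − 11²) / (2·20.81·29.63) = 1189.71/1232.96 = 0.9649, so ∠PVS = 15.22°.

Therefore, the measure of angle ∠PVS = 15.22°.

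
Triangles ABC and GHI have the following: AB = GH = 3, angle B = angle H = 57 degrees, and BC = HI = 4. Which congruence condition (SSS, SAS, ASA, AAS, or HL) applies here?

The given information matches SAS: Two pairs of corresponding sides and the included angle are equal (Side-Angle-Side).

SAS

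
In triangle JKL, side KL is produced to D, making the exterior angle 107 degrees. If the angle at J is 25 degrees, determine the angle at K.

angle K = 107 - 25 = 82 degrees (exterior angle theorem).

82 degrees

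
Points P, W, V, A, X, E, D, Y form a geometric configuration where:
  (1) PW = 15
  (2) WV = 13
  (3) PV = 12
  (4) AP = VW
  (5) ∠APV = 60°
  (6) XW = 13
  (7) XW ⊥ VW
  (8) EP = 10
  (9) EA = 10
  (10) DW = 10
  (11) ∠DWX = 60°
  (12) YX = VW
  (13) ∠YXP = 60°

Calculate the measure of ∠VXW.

Step 1: By the law of cosines on triangle XWV: XV² = 13² + 13² − 2·13·13·cos(90°) = 338, so XV = 13·√2.
Step 2: By the inverse law of cosines on triangle VXW: cos(∠VXW) = ((13·√2)² + 13² − 13²) / (2·13·√2·13) = 338/478 = 0.7071, so ∠VXW = 45°.

Therefore, the measure of angle ∠VXW = 45°.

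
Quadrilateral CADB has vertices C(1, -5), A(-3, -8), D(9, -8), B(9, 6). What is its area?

Shoelace: sum of cross terms = 148, Area = (1/2)|148| = 74

74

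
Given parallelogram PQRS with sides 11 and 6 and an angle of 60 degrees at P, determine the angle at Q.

Opposite sides of a parallelogram are parallel, so consecutive angles form co-interior angles on a transversal.
Co-interior angles sum to 180°, giving angle Q = 180 - 60 = 120 degrees.

120 degrees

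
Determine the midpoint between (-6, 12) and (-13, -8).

The midpoint is the average of the coordinates:
x: (-6 + -13)/2 = -19/2
y: (12 + -8)/2 = 2
Midpoint = (-19/2, 2)

(-19/2, 2)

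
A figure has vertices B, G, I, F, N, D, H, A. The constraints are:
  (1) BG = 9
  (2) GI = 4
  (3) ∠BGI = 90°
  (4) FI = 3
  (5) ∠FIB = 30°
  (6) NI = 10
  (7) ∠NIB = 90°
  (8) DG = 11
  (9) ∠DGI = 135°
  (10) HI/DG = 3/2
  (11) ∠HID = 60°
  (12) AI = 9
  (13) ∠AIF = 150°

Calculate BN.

Step 1: By the law of cosines on triangle BGI: BI² = 9² + 4² − 2·9·4·cos(90°) = 97, so BI = √97.
Step 2: By the law of cosines on triangle BIN: BN² = √97² + 10² − 2·√97·10·cos(90°) = 197, so BN = √197.

Therefore, the length of BN = √197.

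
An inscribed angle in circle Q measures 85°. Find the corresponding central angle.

The inscribed angle theorem states that a central angle is always twice any inscribed angle that subtends the same arc.
Since the inscribed angle is 85°, the central angle = 2 × 85° = 170°.

170°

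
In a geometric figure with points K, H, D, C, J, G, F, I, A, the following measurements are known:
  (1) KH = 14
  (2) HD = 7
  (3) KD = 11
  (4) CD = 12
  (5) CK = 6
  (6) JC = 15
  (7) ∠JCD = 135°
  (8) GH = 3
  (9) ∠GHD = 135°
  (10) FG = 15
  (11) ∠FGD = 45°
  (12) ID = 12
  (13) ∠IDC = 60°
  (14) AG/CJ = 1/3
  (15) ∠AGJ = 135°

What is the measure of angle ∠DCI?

Step 1: By the law of cosines on triangle CDI: CI² = 12² + 12² − 2·12·12·cos(60°) = 144, so CI = 12.
Step 2: By the inverse law of cosines on triangle DCI: cos(∠DCI) = (12² + 12² − 12²) / (2·12·12) = 144/288 = 0.5, so ∠DCI = 60°.

Therefore, the measure of angle ∠DCI = 60°.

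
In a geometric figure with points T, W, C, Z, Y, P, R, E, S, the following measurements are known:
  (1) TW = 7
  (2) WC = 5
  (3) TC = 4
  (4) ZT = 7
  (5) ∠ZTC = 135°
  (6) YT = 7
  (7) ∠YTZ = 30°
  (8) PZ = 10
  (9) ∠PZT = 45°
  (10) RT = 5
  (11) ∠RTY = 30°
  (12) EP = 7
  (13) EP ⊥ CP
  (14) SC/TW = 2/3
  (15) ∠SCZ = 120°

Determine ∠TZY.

Step 1: By the law of cosines on triangle ZTY: ZY² = 7² + 7² − 2·7·7·cos(30°) = 13.13, so ZY ≈ 3.62.
Step 2: By the inverse law of cosines on triangle TZY: cos(∠TZY) = (7² + 3.62² − 7²) / (2·7·3.62) = 13.13/50.73 = 0.2588, so ∠TZY = 75°.

Therefore, the measure of angle ∠TZY = 75°.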